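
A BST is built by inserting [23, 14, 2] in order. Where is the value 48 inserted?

Starting tree (level order): [23, 14, None, 2]
Insertion path: 23
Result: insert 48 as right child of 23
Final tree (level order): [23, 14, 48, 2]


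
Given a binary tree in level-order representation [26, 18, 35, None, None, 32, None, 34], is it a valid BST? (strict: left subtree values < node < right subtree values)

Level-order array: [26, 18, 35, None, None, 32, None, 34]
Validate using subtree bounds (lo, hi): at each node, require lo < value < hi,
then recurse left with hi=value and right with lo=value.
Preorder trace (stopping at first violation):
  at node 26 with bounds (-inf, +inf): OK
  at node 18 with bounds (-inf, 26): OK
  at node 35 with bounds (26, +inf): OK
  at node 32 with bounds (26, 35): OK
  at node 34 with bounds (26, 32): VIOLATION
Node 34 violates its bound: not (26 < 34 < 32).
Result: Not a valid BST


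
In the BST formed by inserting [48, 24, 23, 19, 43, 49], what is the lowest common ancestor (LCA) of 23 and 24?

Tree insertion order: [48, 24, 23, 19, 43, 49]
Tree (level-order array): [48, 24, 49, 23, 43, None, None, 19]
In a BST, the LCA of p=23, q=24 is the first node v on the
root-to-leaf path with p <= v <= q (go left if both < v, right if both > v).
Walk from root:
  at 48: both 23 and 24 < 48, go left
  at 24: 23 <= 24 <= 24, this is the LCA
LCA = 24


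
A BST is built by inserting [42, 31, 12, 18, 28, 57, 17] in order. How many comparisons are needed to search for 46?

Search path for 46: 42 -> 57
Found: False
Comparisons: 2


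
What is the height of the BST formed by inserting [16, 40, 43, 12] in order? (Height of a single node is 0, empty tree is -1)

Insertion order: [16, 40, 43, 12]
Tree (level-order array): [16, 12, 40, None, None, None, 43]
Compute height bottom-up (empty subtree = -1):
  height(12) = 1 + max(-1, -1) = 0
  height(43) = 1 + max(-1, -1) = 0
  height(40) = 1 + max(-1, 0) = 1
  height(16) = 1 + max(0, 1) = 2
Height = 2


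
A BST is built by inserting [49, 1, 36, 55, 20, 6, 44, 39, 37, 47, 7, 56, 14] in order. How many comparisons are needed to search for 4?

Search path for 4: 49 -> 1 -> 36 -> 20 -> 6
Found: False
Comparisons: 5


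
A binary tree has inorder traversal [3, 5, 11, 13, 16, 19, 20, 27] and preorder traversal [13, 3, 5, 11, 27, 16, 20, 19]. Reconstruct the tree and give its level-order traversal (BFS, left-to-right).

Inorder:  [3, 5, 11, 13, 16, 19, 20, 27]
Preorder: [13, 3, 5, 11, 27, 16, 20, 19]
Algorithm: preorder visits root first, so consume preorder in order;
for each root, split the current inorder slice at that value into
left-subtree inorder and right-subtree inorder, then recurse.
Recursive splits:
  root=13; inorder splits into left=[3, 5, 11], right=[16, 19, 20, 27]
  root=3; inorder splits into left=[], right=[5, 11]
  root=5; inorder splits into left=[], right=[11]
  root=11; inorder splits into left=[], right=[]
  root=27; inorder splits into left=[16, 19, 20], right=[]
  root=16; inorder splits into left=[], right=[19, 20]
  root=20; inorder splits into left=[19], right=[]
  root=19; inorder splits into left=[], right=[]
Reconstructed level-order: [13, 3, 27, 5, 16, 11, 20, 19]


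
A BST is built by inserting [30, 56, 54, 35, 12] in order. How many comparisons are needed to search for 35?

Search path for 35: 30 -> 56 -> 54 -> 35
Found: True
Comparisons: 4


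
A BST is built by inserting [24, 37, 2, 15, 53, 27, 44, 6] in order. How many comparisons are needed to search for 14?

Search path for 14: 24 -> 2 -> 15 -> 6
Found: False
Comparisons: 4


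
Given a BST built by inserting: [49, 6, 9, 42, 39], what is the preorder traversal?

Tree insertion order: [49, 6, 9, 42, 39]
Tree (level-order array): [49, 6, None, None, 9, None, 42, 39]
Preorder traversal: [49, 6, 9, 42, 39]


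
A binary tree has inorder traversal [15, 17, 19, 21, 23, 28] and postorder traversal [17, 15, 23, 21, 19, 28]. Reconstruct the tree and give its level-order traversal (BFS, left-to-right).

Inorder:   [15, 17, 19, 21, 23, 28]
Postorder: [17, 15, 23, 21, 19, 28]
Algorithm: postorder visits root last, so walk postorder right-to-left;
each value is the root of the current inorder slice — split it at that
value, recurse on the right subtree first, then the left.
Recursive splits:
  root=28; inorder splits into left=[15, 17, 19, 21, 23], right=[]
  root=19; inorder splits into left=[15, 17], right=[21, 23]
  root=21; inorder splits into left=[], right=[23]
  root=23; inorder splits into left=[], right=[]
  root=15; inorder splits into left=[], right=[17]
  root=17; inorder splits into left=[], right=[]
Reconstructed level-order: [28, 19, 15, 21, 17, 23]


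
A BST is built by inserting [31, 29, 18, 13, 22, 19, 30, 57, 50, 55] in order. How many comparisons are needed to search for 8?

Search path for 8: 31 -> 29 -> 18 -> 13
Found: False
Comparisons: 4


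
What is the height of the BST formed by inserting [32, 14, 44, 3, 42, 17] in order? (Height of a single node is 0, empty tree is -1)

Insertion order: [32, 14, 44, 3, 42, 17]
Tree (level-order array): [32, 14, 44, 3, 17, 42]
Compute height bottom-up (empty subtree = -1):
  height(3) = 1 + max(-1, -1) = 0
  height(17) = 1 + max(-1, -1) = 0
  height(14) = 1 + max(0, 0) = 1
  height(42) = 1 + max(-1, -1) = 0
  height(44) = 1 + max(0, -1) = 1
  height(32) = 1 + max(1, 1) = 2
Height = 2


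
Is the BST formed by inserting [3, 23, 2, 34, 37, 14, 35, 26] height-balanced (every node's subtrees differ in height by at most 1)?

Tree (level-order array): [3, 2, 23, None, None, 14, 34, None, None, 26, 37, None, None, 35]
Definition: a tree is height-balanced if, at every node, |h(left) - h(right)| <= 1 (empty subtree has height -1).
Bottom-up per-node check:
  node 2: h_left=-1, h_right=-1, diff=0 [OK], height=0
  node 14: h_left=-1, h_right=-1, diff=0 [OK], height=0
  node 26: h_left=-1, h_right=-1, diff=0 [OK], height=0
  node 35: h_left=-1, h_right=-1, diff=0 [OK], height=0
  node 37: h_left=0, h_right=-1, diff=1 [OK], height=1
  node 34: h_left=0, h_right=1, diff=1 [OK], height=2
  node 23: h_left=0, h_right=2, diff=2 [FAIL (|0-2|=2 > 1)], height=3
  node 3: h_left=0, h_right=3, diff=3 [FAIL (|0-3|=3 > 1)], height=4
Node 23 violates the condition: |0 - 2| = 2 > 1.
Result: Not balanced


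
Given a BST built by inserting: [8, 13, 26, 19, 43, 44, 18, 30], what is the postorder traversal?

Tree insertion order: [8, 13, 26, 19, 43, 44, 18, 30]
Tree (level-order array): [8, None, 13, None, 26, 19, 43, 18, None, 30, 44]
Postorder traversal: [18, 19, 30, 44, 43, 26, 13, 8]


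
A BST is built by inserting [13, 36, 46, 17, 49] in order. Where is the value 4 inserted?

Starting tree (level order): [13, None, 36, 17, 46, None, None, None, 49]
Insertion path: 13
Result: insert 4 as left child of 13
Final tree (level order): [13, 4, 36, None, None, 17, 46, None, None, None, 49]


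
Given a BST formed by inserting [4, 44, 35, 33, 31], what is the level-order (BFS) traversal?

Tree insertion order: [4, 44, 35, 33, 31]
Tree (level-order array): [4, None, 44, 35, None, 33, None, 31]
BFS from the root, enqueuing left then right child of each popped node:
  queue [4] -> pop 4, enqueue [44], visited so far: [4]
  queue [44] -> pop 44, enqueue [35], visited so far: [4, 44]
  queue [35] -> pop 35, enqueue [33], visited so far: [4, 44, 35]
  queue [33] -> pop 33, enqueue [31], visited so far: [4, 44, 35, 33]
  queue [31] -> pop 31, enqueue [none], visited so far: [4, 44, 35, 33, 31]
Result: [4, 44, 35, 33, 31]


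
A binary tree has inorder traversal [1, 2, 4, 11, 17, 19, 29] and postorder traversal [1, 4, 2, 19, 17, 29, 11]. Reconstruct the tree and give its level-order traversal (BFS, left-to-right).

Inorder:   [1, 2, 4, 11, 17, 19, 29]
Postorder: [1, 4, 2, 19, 17, 29, 11]
Algorithm: postorder visits root last, so walk postorder right-to-left;
each value is the root of the current inorder slice — split it at that
value, recurse on the right subtree first, then the left.
Recursive splits:
  root=11; inorder splits into left=[1, 2, 4], right=[17, 19, 29]
  root=29; inorder splits into left=[17, 19], right=[]
  root=17; inorder splits into left=[], right=[19]
  root=19; inorder splits into left=[], right=[]
  root=2; inorder splits into left=[1], right=[4]
  root=4; inorder splits into left=[], right=[]
  root=1; inorder splits into left=[], right=[]
Reconstructed level-order: [11, 2, 29, 1, 4, 17, 19]


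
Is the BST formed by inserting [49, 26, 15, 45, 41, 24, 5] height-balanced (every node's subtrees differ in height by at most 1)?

Tree (level-order array): [49, 26, None, 15, 45, 5, 24, 41]
Definition: a tree is height-balanced if, at every node, |h(left) - h(right)| <= 1 (empty subtree has height -1).
Bottom-up per-node check:
  node 5: h_left=-1, h_right=-1, diff=0 [OK], height=0
  node 24: h_left=-1, h_right=-1, diff=0 [OK], height=0
  node 15: h_left=0, h_right=0, diff=0 [OK], height=1
  node 41: h_left=-1, h_right=-1, diff=0 [OK], height=0
  node 45: h_left=0, h_right=-1, diff=1 [OK], height=1
  node 26: h_left=1, h_right=1, diff=0 [OK], height=2
  node 49: h_left=2, h_right=-1, diff=3 [FAIL (|2--1|=3 > 1)], height=3
Node 49 violates the condition: |2 - -1| = 3 > 1.
Result: Not balanced


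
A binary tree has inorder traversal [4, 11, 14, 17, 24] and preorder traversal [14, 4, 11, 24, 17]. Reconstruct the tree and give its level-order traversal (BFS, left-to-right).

Inorder:  [4, 11, 14, 17, 24]
Preorder: [14, 4, 11, 24, 17]
Algorithm: preorder visits root first, so consume preorder in order;
for each root, split the current inorder slice at that value into
left-subtree inorder and right-subtree inorder, then recurse.
Recursive splits:
  root=14; inorder splits into left=[4, 11], right=[17, 24]
  root=4; inorder splits into left=[], right=[11]
  root=11; inorder splits into left=[], right=[]
  root=24; inorder splits into left=[17], right=[]
  root=17; inorder splits into left=[], right=[]
Reconstructed level-order: [14, 4, 24, 11, 17]


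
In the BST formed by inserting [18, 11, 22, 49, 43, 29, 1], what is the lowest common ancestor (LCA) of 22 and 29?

Tree insertion order: [18, 11, 22, 49, 43, 29, 1]
Tree (level-order array): [18, 11, 22, 1, None, None, 49, None, None, 43, None, 29]
In a BST, the LCA of p=22, q=29 is the first node v on the
root-to-leaf path with p <= v <= q (go left if both < v, right if both > v).
Walk from root:
  at 18: both 22 and 29 > 18, go right
  at 22: 22 <= 22 <= 29, this is the LCA
LCA = 22


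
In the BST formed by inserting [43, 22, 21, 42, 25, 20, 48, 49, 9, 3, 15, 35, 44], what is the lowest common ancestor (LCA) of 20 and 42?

Tree insertion order: [43, 22, 21, 42, 25, 20, 48, 49, 9, 3, 15, 35, 44]
Tree (level-order array): [43, 22, 48, 21, 42, 44, 49, 20, None, 25, None, None, None, None, None, 9, None, None, 35, 3, 15]
In a BST, the LCA of p=20, q=42 is the first node v on the
root-to-leaf path with p <= v <= q (go left if both < v, right if both > v).
Walk from root:
  at 43: both 20 and 42 < 43, go left
  at 22: 20 <= 22 <= 42, this is the LCA
LCA = 22


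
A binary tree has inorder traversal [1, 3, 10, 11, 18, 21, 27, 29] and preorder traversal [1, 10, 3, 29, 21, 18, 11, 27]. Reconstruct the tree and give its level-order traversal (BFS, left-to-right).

Inorder:  [1, 3, 10, 11, 18, 21, 27, 29]
Preorder: [1, 10, 3, 29, 21, 18, 11, 27]
Algorithm: preorder visits root first, so consume preorder in order;
for each root, split the current inorder slice at that value into
left-subtree inorder and right-subtree inorder, then recurse.
Recursive splits:
  root=1; inorder splits into left=[], right=[3, 10, 11, 18, 21, 27, 29]
  root=10; inorder splits into left=[3], right=[11, 18, 21, 27, 29]
  root=3; inorder splits into left=[], right=[]
  root=29; inorder splits into left=[11, 18, 21, 27], right=[]
  root=21; inorder splits into left=[11, 18], right=[27]
  root=18; inorder splits into left=[11], right=[]
  root=11; inorder splits into left=[], right=[]
  root=27; inorder splits into left=[], right=[]
Reconstructed level-order: [1, 10, 3, 29, 21, 18, 27, 11]


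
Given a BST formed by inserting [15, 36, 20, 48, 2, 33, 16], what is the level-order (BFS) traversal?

Tree insertion order: [15, 36, 20, 48, 2, 33, 16]
Tree (level-order array): [15, 2, 36, None, None, 20, 48, 16, 33]
BFS from the root, enqueuing left then right child of each popped node:
  queue [15] -> pop 15, enqueue [2, 36], visited so far: [15]
  queue [2, 36] -> pop 2, enqueue [none], visited so far: [15, 2]
  queue [36] -> pop 36, enqueue [20, 48], visited so far: [15, 2, 36]
  queue [20, 48] -> pop 20, enqueue [16, 33], visited so far: [15, 2, 36, 20]
  queue [48, 16, 33] -> pop 48, enqueue [none], visited so far: [15, 2, 36, 20, 48]
  queue [16, 33] -> pop 16, enqueue [none], visited so far: [15, 2, 36, 20, 48, 16]
  queue [33] -> pop 33, enqueue [none], visited so far: [15, 2, 36, 20, 48, 16, 33]
Result: [15, 2, 36, 20, 48, 16, 33]


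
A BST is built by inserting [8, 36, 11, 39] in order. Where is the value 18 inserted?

Starting tree (level order): [8, None, 36, 11, 39]
Insertion path: 8 -> 36 -> 11
Result: insert 18 as right child of 11
Final tree (level order): [8, None, 36, 11, 39, None, 18]


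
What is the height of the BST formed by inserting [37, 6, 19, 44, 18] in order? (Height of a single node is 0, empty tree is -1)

Insertion order: [37, 6, 19, 44, 18]
Tree (level-order array): [37, 6, 44, None, 19, None, None, 18]
Compute height bottom-up (empty subtree = -1):
  height(18) = 1 + max(-1, -1) = 0
  height(19) = 1 + max(0, -1) = 1
  height(6) = 1 + max(-1, 1) = 2
  height(44) = 1 + max(-1, -1) = 0
  height(37) = 1 + max(2, 0) = 3
Height = 3


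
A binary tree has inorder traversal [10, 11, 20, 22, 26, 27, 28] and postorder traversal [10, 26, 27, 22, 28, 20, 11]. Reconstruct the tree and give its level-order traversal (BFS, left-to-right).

Inorder:   [10, 11, 20, 22, 26, 27, 28]
Postorder: [10, 26, 27, 22, 28, 20, 11]
Algorithm: postorder visits root last, so walk postorder right-to-left;
each value is the root of the current inorder slice — split it at that
value, recurse on the right subtree first, then the left.
Recursive splits:
  root=11; inorder splits into left=[10], right=[20, 22, 26, 27, 28]
  root=20; inorder splits into left=[], right=[22, 26, 27, 28]
  root=28; inorder splits into left=[22, 26, 27], right=[]
  root=22; inorder splits into left=[], right=[26, 27]
  root=27; inorder splits into left=[26], right=[]
  root=26; inorder splits into left=[], right=[]
  root=10; inorder splits into left=[], right=[]
Reconstructed level-order: [11, 10, 20, 28, 22, 27, 26]


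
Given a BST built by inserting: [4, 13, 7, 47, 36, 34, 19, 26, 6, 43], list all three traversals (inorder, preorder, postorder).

Tree insertion order: [4, 13, 7, 47, 36, 34, 19, 26, 6, 43]
Tree (level-order array): [4, None, 13, 7, 47, 6, None, 36, None, None, None, 34, 43, 19, None, None, None, None, 26]
Inorder (L, root, R): [4, 6, 7, 13, 19, 26, 34, 36, 43, 47]
Preorder (root, L, R): [4, 13, 7, 6, 47, 36, 34, 19, 26, 43]
Postorder (L, R, root): [6, 7, 26, 19, 34, 43, 36, 47, 13, 4]


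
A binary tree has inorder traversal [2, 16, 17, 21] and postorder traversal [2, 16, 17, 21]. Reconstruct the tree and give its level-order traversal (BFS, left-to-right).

Inorder:   [2, 16, 17, 21]
Postorder: [2, 16, 17, 21]
Algorithm: postorder visits root last, so walk postorder right-to-left;
each value is the root of the current inorder slice — split it at that
value, recurse on the right subtree first, then the left.
Recursive splits:
  root=21; inorder splits into left=[2, 16, 17], right=[]
  root=17; inorder splits into left=[2, 16], right=[]
  root=16; inorder splits into left=[2], right=[]
  root=2; inorder splits into left=[], right=[]
Reconstructed level-order: [21, 17, 16, 2]


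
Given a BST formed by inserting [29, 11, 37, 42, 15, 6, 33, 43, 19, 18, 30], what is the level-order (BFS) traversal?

Tree insertion order: [29, 11, 37, 42, 15, 6, 33, 43, 19, 18, 30]
Tree (level-order array): [29, 11, 37, 6, 15, 33, 42, None, None, None, 19, 30, None, None, 43, 18]
BFS from the root, enqueuing left then right child of each popped node:
  queue [29] -> pop 29, enqueue [11, 37], visited so far: [29]
  queue [11, 37] -> pop 11, enqueue [6, 15], visited so far: [29, 11]
  queue [37, 6, 15] -> pop 37, enqueue [33, 42], visited so far: [29, 11, 37]
  queue [6, 15, 33, 42] -> pop 6, enqueue [none], visited so far: [29, 11, 37, 6]
  queue [15, 33, 42] -> pop 15, enqueue [19], visited so far: [29, 11, 37, 6, 15]
  queue [33, 42, 19] -> pop 33, enqueue [30], visited so far: [29, 11, 37, 6, 15, 33]
  queue [42, 19, 30] -> pop 42, enqueue [43], visited so far: [29, 11, 37, 6, 15, 33, 42]
  queue [19, 30, 43] -> pop 19, enqueue [18], visited so far: [29, 11, 37, 6, 15, 33, 42, 19]
  queue [30, 43, 18] -> pop 30, enqueue [none], visited so far: [29, 11, 37, 6, 15, 33, 42, 19, 30]
  queue [43, 18] -> pop 43, enqueue [none], visited so far: [29, 11, 37, 6, 15, 33, 42, 19, 30, 43]
  queue [18] -> pop 18, enqueue [none], visited so far: [29, 11, 37, 6, 15, 33, 42, 19, 30, 43, 18]
Result: [29, 11, 37, 6, 15, 33, 42, 19, 30, 43, 18]


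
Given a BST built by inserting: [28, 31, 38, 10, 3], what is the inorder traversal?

Tree insertion order: [28, 31, 38, 10, 3]
Tree (level-order array): [28, 10, 31, 3, None, None, 38]
Inorder traversal: [3, 10, 28, 31, 38]


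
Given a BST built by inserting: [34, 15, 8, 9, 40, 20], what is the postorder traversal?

Tree insertion order: [34, 15, 8, 9, 40, 20]
Tree (level-order array): [34, 15, 40, 8, 20, None, None, None, 9]
Postorder traversal: [9, 8, 20, 15, 40, 34]


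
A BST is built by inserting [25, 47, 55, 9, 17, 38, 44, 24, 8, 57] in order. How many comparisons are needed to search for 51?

Search path for 51: 25 -> 47 -> 55
Found: False
Comparisons: 3


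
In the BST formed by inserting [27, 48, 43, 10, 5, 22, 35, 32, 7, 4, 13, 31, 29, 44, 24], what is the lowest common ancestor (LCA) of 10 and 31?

Tree insertion order: [27, 48, 43, 10, 5, 22, 35, 32, 7, 4, 13, 31, 29, 44, 24]
Tree (level-order array): [27, 10, 48, 5, 22, 43, None, 4, 7, 13, 24, 35, 44, None, None, None, None, None, None, None, None, 32, None, None, None, 31, None, 29]
In a BST, the LCA of p=10, q=31 is the first node v on the
root-to-leaf path with p <= v <= q (go left if both < v, right if both > v).
Walk from root:
  at 27: 10 <= 27 <= 31, this is the LCA
LCA = 27


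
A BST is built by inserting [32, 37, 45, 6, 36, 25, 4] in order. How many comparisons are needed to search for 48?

Search path for 48: 32 -> 37 -> 45
Found: False
Comparisons: 3


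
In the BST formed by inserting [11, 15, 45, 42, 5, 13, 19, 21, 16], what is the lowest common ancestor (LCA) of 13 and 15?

Tree insertion order: [11, 15, 45, 42, 5, 13, 19, 21, 16]
Tree (level-order array): [11, 5, 15, None, None, 13, 45, None, None, 42, None, 19, None, 16, 21]
In a BST, the LCA of p=13, q=15 is the first node v on the
root-to-leaf path with p <= v <= q (go left if both < v, right if both > v).
Walk from root:
  at 11: both 13 and 15 > 11, go right
  at 15: 13 <= 15 <= 15, this is the LCA
LCA = 15


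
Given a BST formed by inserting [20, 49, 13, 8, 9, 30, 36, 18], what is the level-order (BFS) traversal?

Tree insertion order: [20, 49, 13, 8, 9, 30, 36, 18]
Tree (level-order array): [20, 13, 49, 8, 18, 30, None, None, 9, None, None, None, 36]
BFS from the root, enqueuing left then right child of each popped node:
  queue [20] -> pop 20, enqueue [13, 49], visited so far: [20]
  queue [13, 49] -> pop 13, enqueue [8, 18], visited so far: [20, 13]
  queue [49, 8, 18] -> pop 49, enqueue [30], visited so far: [20, 13, 49]
  queue [8, 18, 30] -> pop 8, enqueue [9], visited so far: [20, 13, 49, 8]
  queue [18, 30, 9] -> pop 18, enqueue [none], visited so far: [20, 13, 49, 8, 18]
  queue [30, 9] -> pop 30, enqueue [36], visited so far: [20, 13, 49, 8, 18, 30]
  queue [9, 36] -> pop 9, enqueue [none], visited so far: [20, 13, 49, 8, 18, 30, 9]
  queue [36] -> pop 36, enqueue [none], visited so far: [20, 13, 49, 8, 18, 30, 9, 36]
Result: [20, 13, 49, 8, 18, 30, 9, 36]


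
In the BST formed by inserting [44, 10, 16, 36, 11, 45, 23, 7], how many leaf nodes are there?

Tree built from: [44, 10, 16, 36, 11, 45, 23, 7]
Tree (level-order array): [44, 10, 45, 7, 16, None, None, None, None, 11, 36, None, None, 23]
Rule: A leaf has 0 children.
Per-node child counts:
  node 44: 2 child(ren)
  node 10: 2 child(ren)
  node 7: 0 child(ren)
  node 16: 2 child(ren)
  node 11: 0 child(ren)
  node 36: 1 child(ren)
  node 23: 0 child(ren)
  node 45: 0 child(ren)
Matching nodes: [7, 11, 23, 45]
Count of leaf nodes: 4


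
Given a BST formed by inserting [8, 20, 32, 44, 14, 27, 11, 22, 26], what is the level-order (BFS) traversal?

Tree insertion order: [8, 20, 32, 44, 14, 27, 11, 22, 26]
Tree (level-order array): [8, None, 20, 14, 32, 11, None, 27, 44, None, None, 22, None, None, None, None, 26]
BFS from the root, enqueuing left then right child of each popped node:
  queue [8] -> pop 8, enqueue [20], visited so far: [8]
  queue [20] -> pop 20, enqueue [14, 32], visited so far: [8, 20]
  queue [14, 32] -> pop 14, enqueue [11], visited so far: [8, 20, 14]
  queue [32, 11] -> pop 32, enqueue [27, 44], visited so far: [8, 20, 14, 32]
  queue [11, 27, 44] -> pop 11, enqueue [none], visited so far: [8, 20, 14, 32, 11]
  queue [27, 44] -> pop 27, enqueue [22], visited so far: [8, 20, 14, 32, 11, 27]
  queue [44, 22] -> pop 44, enqueue [none], visited so far: [8, 20, 14, 32, 11, 27, 44]
  queue [22] -> pop 22, enqueue [26], visited so far: [8, 20, 14, 32, 11, 27, 44, 22]
  queue [26] -> pop 26, enqueue [none], visited so far: [8, 20, 14, 32, 11, 27, 44, 22, 26]
Result: [8, 20, 14, 32, 11, 27, 44, 22, 26]


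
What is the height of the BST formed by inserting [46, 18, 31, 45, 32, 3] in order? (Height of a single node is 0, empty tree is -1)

Insertion order: [46, 18, 31, 45, 32, 3]
Tree (level-order array): [46, 18, None, 3, 31, None, None, None, 45, 32]
Compute height bottom-up (empty subtree = -1):
  height(3) = 1 + max(-1, -1) = 0
  height(32) = 1 + max(-1, -1) = 0
  height(45) = 1 + max(0, -1) = 1
  height(31) = 1 + max(-1, 1) = 2
  height(18) = 1 + max(0, 2) = 3
  height(46) = 1 + max(3, -1) = 4
Height = 4


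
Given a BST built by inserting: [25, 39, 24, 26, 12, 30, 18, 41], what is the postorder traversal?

Tree insertion order: [25, 39, 24, 26, 12, 30, 18, 41]
Tree (level-order array): [25, 24, 39, 12, None, 26, 41, None, 18, None, 30]
Postorder traversal: [18, 12, 24, 30, 26, 41, 39, 25]


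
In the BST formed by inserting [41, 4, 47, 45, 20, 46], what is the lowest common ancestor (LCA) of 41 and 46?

Tree insertion order: [41, 4, 47, 45, 20, 46]
Tree (level-order array): [41, 4, 47, None, 20, 45, None, None, None, None, 46]
In a BST, the LCA of p=41, q=46 is the first node v on the
root-to-leaf path with p <= v <= q (go left if both < v, right if both > v).
Walk from root:
  at 41: 41 <= 41 <= 46, this is the LCA
LCA = 41


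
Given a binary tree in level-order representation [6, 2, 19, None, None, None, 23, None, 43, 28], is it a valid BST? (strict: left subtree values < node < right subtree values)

Level-order array: [6, 2, 19, None, None, None, 23, None, 43, 28]
Validate using subtree bounds (lo, hi): at each node, require lo < value < hi,
then recurse left with hi=value and right with lo=value.
Preorder trace (stopping at first violation):
  at node 6 with bounds (-inf, +inf): OK
  at node 2 with bounds (-inf, 6): OK
  at node 19 with bounds (6, +inf): OK
  at node 23 with bounds (19, +inf): OK
  at node 43 with bounds (23, +inf): OK
  at node 28 with bounds (23, 43): OK
No violation found at any node.
Result: Valid BST


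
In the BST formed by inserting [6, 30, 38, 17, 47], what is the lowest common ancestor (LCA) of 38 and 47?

Tree insertion order: [6, 30, 38, 17, 47]
Tree (level-order array): [6, None, 30, 17, 38, None, None, None, 47]
In a BST, the LCA of p=38, q=47 is the first node v on the
root-to-leaf path with p <= v <= q (go left if both < v, right if both > v).
Walk from root:
  at 6: both 38 and 47 > 6, go right
  at 30: both 38 and 47 > 30, go right
  at 38: 38 <= 38 <= 47, this is the LCA
LCA = 38


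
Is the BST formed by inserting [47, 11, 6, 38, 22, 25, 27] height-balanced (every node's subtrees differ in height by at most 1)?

Tree (level-order array): [47, 11, None, 6, 38, None, None, 22, None, None, 25, None, 27]
Definition: a tree is height-balanced if, at every node, |h(left) - h(right)| <= 1 (empty subtree has height -1).
Bottom-up per-node check:
  node 6: h_left=-1, h_right=-1, diff=0 [OK], height=0
  node 27: h_left=-1, h_right=-1, diff=0 [OK], height=0
  node 25: h_left=-1, h_right=0, diff=1 [OK], height=1
  node 22: h_left=-1, h_right=1, diff=2 [FAIL (|-1-1|=2 > 1)], height=2
  node 38: h_left=2, h_right=-1, diff=3 [FAIL (|2--1|=3 > 1)], height=3
  node 11: h_left=0, h_right=3, diff=3 [FAIL (|0-3|=3 > 1)], height=4
  node 47: h_left=4, h_right=-1, diff=5 [FAIL (|4--1|=5 > 1)], height=5
Node 22 violates the condition: |-1 - 1| = 2 > 1.
Result: Not balanced


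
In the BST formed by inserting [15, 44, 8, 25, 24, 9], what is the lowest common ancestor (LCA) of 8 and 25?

Tree insertion order: [15, 44, 8, 25, 24, 9]
Tree (level-order array): [15, 8, 44, None, 9, 25, None, None, None, 24]
In a BST, the LCA of p=8, q=25 is the first node v on the
root-to-leaf path with p <= v <= q (go left if both < v, right if both > v).
Walk from root:
  at 15: 8 <= 15 <= 25, this is the LCA
LCA = 15


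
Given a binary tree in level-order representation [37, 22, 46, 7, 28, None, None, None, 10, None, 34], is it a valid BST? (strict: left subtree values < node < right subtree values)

Level-order array: [37, 22, 46, 7, 28, None, None, None, 10, None, 34]
Validate using subtree bounds (lo, hi): at each node, require lo < value < hi,
then recurse left with hi=value and right with lo=value.
Preorder trace (stopping at first violation):
  at node 37 with bounds (-inf, +inf): OK
  at node 22 with bounds (-inf, 37): OK
  at node 7 with bounds (-inf, 22): OK
  at node 10 with bounds (7, 22): OK
  at node 28 with bounds (22, 37): OK
  at node 34 with bounds (28, 37): OK
  at node 46 with bounds (37, +inf): OK
No violation found at any node.
Result: Valid BST


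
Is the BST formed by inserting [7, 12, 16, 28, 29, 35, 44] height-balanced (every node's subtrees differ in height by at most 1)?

Tree (level-order array): [7, None, 12, None, 16, None, 28, None, 29, None, 35, None, 44]
Definition: a tree is height-balanced if, at every node, |h(left) - h(right)| <= 1 (empty subtree has height -1).
Bottom-up per-node check:
  node 44: h_left=-1, h_right=-1, diff=0 [OK], height=0
  node 35: h_left=-1, h_right=0, diff=1 [OK], height=1
  node 29: h_left=-1, h_right=1, diff=2 [FAIL (|-1-1|=2 > 1)], height=2
  node 28: h_left=-1, h_right=2, diff=3 [FAIL (|-1-2|=3 > 1)], height=3
  node 16: h_left=-1, h_right=3, diff=4 [FAIL (|-1-3|=4 > 1)], height=4
  node 12: h_left=-1, h_right=4, diff=5 [FAIL (|-1-4|=5 > 1)], height=5
  node 7: h_left=-1, h_right=5, diff=6 [FAIL (|-1-5|=6 > 1)], height=6
Node 29 violates the condition: |-1 - 1| = 2 > 1.
Result: Not balanced


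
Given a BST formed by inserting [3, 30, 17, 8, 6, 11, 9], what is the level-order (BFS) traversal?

Tree insertion order: [3, 30, 17, 8, 6, 11, 9]
Tree (level-order array): [3, None, 30, 17, None, 8, None, 6, 11, None, None, 9]
BFS from the root, enqueuing left then right child of each popped node:
  queue [3] -> pop 3, enqueue [30], visited so far: [3]
  queue [30] -> pop 30, enqueue [17], visited so far: [3, 30]
  queue [17] -> pop 17, enqueue [8], visited so far: [3, 30, 17]
  queue [8] -> pop 8, enqueue [6, 11], visited so far: [3, 30, 17, 8]
  queue [6, 11] -> pop 6, enqueue [none], visited so far: [3, 30, 17, 8, 6]
  queue [11] -> pop 11, enqueue [9], visited so far: [3, 30, 17, 8, 6, 11]
  queue [9] -> pop 9, enqueue [none], visited so far: [3, 30, 17, 8, 6, 11, 9]
Result: [3, 30, 17, 8, 6, 11, 9]


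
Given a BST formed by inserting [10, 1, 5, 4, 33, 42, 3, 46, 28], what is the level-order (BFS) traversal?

Tree insertion order: [10, 1, 5, 4, 33, 42, 3, 46, 28]
Tree (level-order array): [10, 1, 33, None, 5, 28, 42, 4, None, None, None, None, 46, 3]
BFS from the root, enqueuing left then right child of each popped node:
  queue [10] -> pop 10, enqueue [1, 33], visited so far: [10]
  queue [1, 33] -> pop 1, enqueue [5], visited so far: [10, 1]
  queue [33, 5] -> pop 33, enqueue [28, 42], visited so far: [10, 1, 33]
  queue [5, 28, 42] -> pop 5, enqueue [4], visited so far: [10, 1, 33, 5]
  queue [28, 42, 4] -> pop 28, enqueue [none], visited so far: [10, 1, 33, 5, 28]
  queue [42, 4] -> pop 42, enqueue [46], visited so far: [10, 1, 33, 5, 28, 42]
  queue [4, 46] -> pop 4, enqueue [3], visited so far: [10, 1, 33, 5, 28, 42, 4]
  queue [46, 3] -> pop 46, enqueue [none], visited so far: [10, 1, 33, 5, 28, 42, 4, 46]
  queue [3] -> pop 3, enqueue [none], visited so far: [10, 1, 33, 5, 28, 42, 4, 46, 3]
Result: [10, 1, 33, 5, 28, 42, 4, 46, 3]


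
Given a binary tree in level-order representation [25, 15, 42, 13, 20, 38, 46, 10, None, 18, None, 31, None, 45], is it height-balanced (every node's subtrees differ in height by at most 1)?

Tree (level-order array): [25, 15, 42, 13, 20, 38, 46, 10, None, 18, None, 31, None, 45]
Definition: a tree is height-balanced if, at every node, |h(left) - h(right)| <= 1 (empty subtree has height -1).
Bottom-up per-node check:
  node 10: h_left=-1, h_right=-1, diff=0 [OK], height=0
  node 13: h_left=0, h_right=-1, diff=1 [OK], height=1
  node 18: h_left=-1, h_right=-1, diff=0 [OK], height=0
  node 20: h_left=0, h_right=-1, diff=1 [OK], height=1
  node 15: h_left=1, h_right=1, diff=0 [OK], height=2
  node 31: h_left=-1, h_right=-1, diff=0 [OK], height=0
  node 38: h_left=0, h_right=-1, diff=1 [OK], height=1
  node 45: h_left=-1, h_right=-1, diff=0 [OK], height=0
  node 46: h_left=0, h_right=-1, diff=1 [OK], height=1
  node 42: h_left=1, h_right=1, diff=0 [OK], height=2
  node 25: h_left=2, h_right=2, diff=0 [OK], height=3
All nodes satisfy the balance condition.
Result: Balanced


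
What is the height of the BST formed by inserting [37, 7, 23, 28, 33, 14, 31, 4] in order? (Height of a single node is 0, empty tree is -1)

Insertion order: [37, 7, 23, 28, 33, 14, 31, 4]
Tree (level-order array): [37, 7, None, 4, 23, None, None, 14, 28, None, None, None, 33, 31]
Compute height bottom-up (empty subtree = -1):
  height(4) = 1 + max(-1, -1) = 0
  height(14) = 1 + max(-1, -1) = 0
  height(31) = 1 + max(-1, -1) = 0
  height(33) = 1 + max(0, -1) = 1
  height(28) = 1 + max(-1, 1) = 2
  height(23) = 1 + max(0, 2) = 3
  height(7) = 1 + max(0, 3) = 4
  height(37) = 1 + max(4, -1) = 5
Height = 5


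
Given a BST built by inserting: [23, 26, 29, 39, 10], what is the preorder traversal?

Tree insertion order: [23, 26, 29, 39, 10]
Tree (level-order array): [23, 10, 26, None, None, None, 29, None, 39]
Preorder traversal: [23, 10, 26, 29, 39]


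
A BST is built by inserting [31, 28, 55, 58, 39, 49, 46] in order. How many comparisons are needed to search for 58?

Search path for 58: 31 -> 55 -> 58
Found: True
Comparisons: 3


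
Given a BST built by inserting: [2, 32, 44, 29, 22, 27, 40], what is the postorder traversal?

Tree insertion order: [2, 32, 44, 29, 22, 27, 40]
Tree (level-order array): [2, None, 32, 29, 44, 22, None, 40, None, None, 27]
Postorder traversal: [27, 22, 29, 40, 44, 32, 2]


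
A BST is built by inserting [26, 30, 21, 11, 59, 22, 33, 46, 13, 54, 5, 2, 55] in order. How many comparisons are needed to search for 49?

Search path for 49: 26 -> 30 -> 59 -> 33 -> 46 -> 54
Found: False
Comparisons: 6


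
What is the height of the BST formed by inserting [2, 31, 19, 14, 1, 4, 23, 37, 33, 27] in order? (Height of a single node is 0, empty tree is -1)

Insertion order: [2, 31, 19, 14, 1, 4, 23, 37, 33, 27]
Tree (level-order array): [2, 1, 31, None, None, 19, 37, 14, 23, 33, None, 4, None, None, 27]
Compute height bottom-up (empty subtree = -1):
  height(1) = 1 + max(-1, -1) = 0
  height(4) = 1 + max(-1, -1) = 0
  height(14) = 1 + max(0, -1) = 1
  height(27) = 1 + max(-1, -1) = 0
  height(23) = 1 + max(-1, 0) = 1
  height(19) = 1 + max(1, 1) = 2
  height(33) = 1 + max(-1, -1) = 0
  height(37) = 1 + max(0, -1) = 1
  height(31) = 1 + max(2, 1) = 3
  height(2) = 1 + max(0, 3) = 4
Height = 4


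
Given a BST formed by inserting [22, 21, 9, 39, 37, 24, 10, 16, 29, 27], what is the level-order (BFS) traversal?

Tree insertion order: [22, 21, 9, 39, 37, 24, 10, 16, 29, 27]
Tree (level-order array): [22, 21, 39, 9, None, 37, None, None, 10, 24, None, None, 16, None, 29, None, None, 27]
BFS from the root, enqueuing left then right child of each popped node:
  queue [22] -> pop 22, enqueue [21, 39], visited so far: [22]
  queue [21, 39] -> pop 21, enqueue [9], visited so far: [22, 21]
  queue [39, 9] -> pop 39, enqueue [37], visited so far: [22, 21, 39]
  queue [9, 37] -> pop 9, enqueue [10], visited so far: [22, 21, 39, 9]
  queue [37, 10] -> pop 37, enqueue [24], visited so far: [22, 21, 39, 9, 37]
  queue [10, 24] -> pop 10, enqueue [16], visited so far: [22, 21, 39, 9, 37, 10]
  queue [24, 16] -> pop 24, enqueue [29], visited so far: [22, 21, 39, 9, 37, 10, 24]
  queue [16, 29] -> pop 16, enqueue [none], visited so far: [22, 21, 39, 9, 37, 10, 24, 16]
  queue [29] -> pop 29, enqueue [27], visited so far: [22, 21, 39, 9, 37, 10, 24, 16, 29]
  queue [27] -> pop 27, enqueue [none], visited so far: [22, 21, 39, 9, 37, 10, 24, 16, 29, 27]
Result: [22, 21, 39, 9, 37, 10, 24, 16, 29, 27]


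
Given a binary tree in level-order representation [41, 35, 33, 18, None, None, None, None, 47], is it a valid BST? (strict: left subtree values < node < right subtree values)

Level-order array: [41, 35, 33, 18, None, None, None, None, 47]
Validate using subtree bounds (lo, hi): at each node, require lo < value < hi,
then recurse left with hi=value and right with lo=value.
Preorder trace (stopping at first violation):
  at node 41 with bounds (-inf, +inf): OK
  at node 35 with bounds (-inf, 41): OK
  at node 18 with bounds (-inf, 35): OK
  at node 47 with bounds (18, 35): VIOLATION
Node 47 violates its bound: not (18 < 47 < 35).
Result: Not a valid BST


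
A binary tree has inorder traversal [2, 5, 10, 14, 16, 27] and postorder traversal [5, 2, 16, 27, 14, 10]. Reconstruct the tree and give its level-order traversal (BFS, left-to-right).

Inorder:   [2, 5, 10, 14, 16, 27]
Postorder: [5, 2, 16, 27, 14, 10]
Algorithm: postorder visits root last, so walk postorder right-to-left;
each value is the root of the current inorder slice — split it at that
value, recurse on the right subtree first, then the left.
Recursive splits:
  root=10; inorder splits into left=[2, 5], right=[14, 16, 27]
  root=14; inorder splits into left=[], right=[16, 27]
  root=27; inorder splits into left=[16], right=[]
  root=16; inorder splits into left=[], right=[]
  root=2; inorder splits into left=[], right=[5]
  root=5; inorder splits into left=[], right=[]
Reconstructed level-order: [10, 2, 14, 5, 27, 16]


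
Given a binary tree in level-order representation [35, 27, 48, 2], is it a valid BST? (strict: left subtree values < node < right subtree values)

Level-order array: [35, 27, 48, 2]
Validate using subtree bounds (lo, hi): at each node, require lo < value < hi,
then recurse left with hi=value and right with lo=value.
Preorder trace (stopping at first violation):
  at node 35 with bounds (-inf, +inf): OK
  at node 27 with bounds (-inf, 35): OK
  at node 2 with bounds (-inf, 27): OK
  at node 48 with bounds (35, +inf): OK
No violation found at any node.
Result: Valid BST


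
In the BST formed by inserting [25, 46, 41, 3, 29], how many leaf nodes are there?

Tree built from: [25, 46, 41, 3, 29]
Tree (level-order array): [25, 3, 46, None, None, 41, None, 29]
Rule: A leaf has 0 children.
Per-node child counts:
  node 25: 2 child(ren)
  node 3: 0 child(ren)
  node 46: 1 child(ren)
  node 41: 1 child(ren)
  node 29: 0 child(ren)
Matching nodes: [3, 29]
Count of leaf nodes: 2


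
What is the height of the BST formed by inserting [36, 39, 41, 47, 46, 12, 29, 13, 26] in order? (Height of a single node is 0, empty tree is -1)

Insertion order: [36, 39, 41, 47, 46, 12, 29, 13, 26]
Tree (level-order array): [36, 12, 39, None, 29, None, 41, 13, None, None, 47, None, 26, 46]
Compute height bottom-up (empty subtree = -1):
  height(26) = 1 + max(-1, -1) = 0
  height(13) = 1 + max(-1, 0) = 1
  height(29) = 1 + max(1, -1) = 2
  height(12) = 1 + max(-1, 2) = 3
  height(46) = 1 + max(-1, -1) = 0
  height(47) = 1 + max(0, -1) = 1
  height(41) = 1 + max(-1, 1) = 2
  height(39) = 1 + max(-1, 2) = 3
  height(36) = 1 + max(3, 3) = 4
Height = 4


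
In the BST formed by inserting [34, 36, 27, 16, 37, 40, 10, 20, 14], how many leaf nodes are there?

Tree built from: [34, 36, 27, 16, 37, 40, 10, 20, 14]
Tree (level-order array): [34, 27, 36, 16, None, None, 37, 10, 20, None, 40, None, 14]
Rule: A leaf has 0 children.
Per-node child counts:
  node 34: 2 child(ren)
  node 27: 1 child(ren)
  node 16: 2 child(ren)
  node 10: 1 child(ren)
  node 14: 0 child(ren)
  node 20: 0 child(ren)
  node 36: 1 child(ren)
  node 37: 1 child(ren)
  node 40: 0 child(ren)
Matching nodes: [14, 20, 40]
Count of leaf nodes: 3


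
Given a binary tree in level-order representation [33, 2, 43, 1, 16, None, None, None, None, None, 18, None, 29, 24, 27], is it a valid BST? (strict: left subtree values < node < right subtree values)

Level-order array: [33, 2, 43, 1, 16, None, None, None, None, None, 18, None, 29, 24, 27]
Validate using subtree bounds (lo, hi): at each node, require lo < value < hi,
then recurse left with hi=value and right with lo=value.
Preorder trace (stopping at first violation):
  at node 33 with bounds (-inf, +inf): OK
  at node 2 with bounds (-inf, 33): OK
  at node 1 with bounds (-inf, 2): OK
  at node 16 with bounds (2, 33): OK
  at node 18 with bounds (16, 33): OK
  at node 29 with bounds (18, 33): OK
  at node 24 with bounds (18, 29): OK
  at node 27 with bounds (29, 33): VIOLATION
Node 27 violates its bound: not (29 < 27 < 33).
Result: Not a valid BST


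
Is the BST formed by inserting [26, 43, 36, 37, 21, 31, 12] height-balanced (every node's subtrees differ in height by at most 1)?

Tree (level-order array): [26, 21, 43, 12, None, 36, None, None, None, 31, 37]
Definition: a tree is height-balanced if, at every node, |h(left) - h(right)| <= 1 (empty subtree has height -1).
Bottom-up per-node check:
  node 12: h_left=-1, h_right=-1, diff=0 [OK], height=0
  node 21: h_left=0, h_right=-1, diff=1 [OK], height=1
  node 31: h_left=-1, h_right=-1, diff=0 [OK], height=0
  node 37: h_left=-1, h_right=-1, diff=0 [OK], height=0
  node 36: h_left=0, h_right=0, diff=0 [OK], height=1
  node 43: h_left=1, h_right=-1, diff=2 [FAIL (|1--1|=2 > 1)], height=2
  node 26: h_left=1, h_right=2, diff=1 [OK], height=3
Node 43 violates the condition: |1 - -1| = 2 > 1.
Result: Not balanced


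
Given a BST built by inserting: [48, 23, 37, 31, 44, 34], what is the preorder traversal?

Tree insertion order: [48, 23, 37, 31, 44, 34]
Tree (level-order array): [48, 23, None, None, 37, 31, 44, None, 34]
Preorder traversal: [48, 23, 37, 31, 34, 44]


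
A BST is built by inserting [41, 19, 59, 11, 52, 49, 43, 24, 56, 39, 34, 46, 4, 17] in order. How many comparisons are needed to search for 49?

Search path for 49: 41 -> 59 -> 52 -> 49
Found: True
Comparisons: 4


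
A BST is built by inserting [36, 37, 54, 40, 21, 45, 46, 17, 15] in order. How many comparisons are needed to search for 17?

Search path for 17: 36 -> 21 -> 17
Found: True
Comparisons: 3


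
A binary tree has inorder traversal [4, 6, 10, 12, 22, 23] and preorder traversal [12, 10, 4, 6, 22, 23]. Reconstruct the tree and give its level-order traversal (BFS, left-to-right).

Inorder:  [4, 6, 10, 12, 22, 23]
Preorder: [12, 10, 4, 6, 22, 23]
Algorithm: preorder visits root first, so consume preorder in order;
for each root, split the current inorder slice at that value into
left-subtree inorder and right-subtree inorder, then recurse.
Recursive splits:
  root=12; inorder splits into left=[4, 6, 10], right=[22, 23]
  root=10; inorder splits into left=[4, 6], right=[]
  root=4; inorder splits into left=[], right=[6]
  root=6; inorder splits into left=[], right=[]
  root=22; inorder splits into left=[], right=[23]
  root=23; inorder splits into left=[], right=[]
Reconstructed level-order: [12, 10, 22, 4, 23, 6]
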